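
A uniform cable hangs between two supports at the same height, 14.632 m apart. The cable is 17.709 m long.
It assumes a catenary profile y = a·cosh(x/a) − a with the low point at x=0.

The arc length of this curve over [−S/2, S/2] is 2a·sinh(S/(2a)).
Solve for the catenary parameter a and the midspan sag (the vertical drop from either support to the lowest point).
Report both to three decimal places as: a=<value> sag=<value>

a=6.709 sag=4.400

seed: a₀ = √(S³/(24(L−S))) = √(14.632³/(24·3.077)) = 6.513076
iter 1: u=1.123279  f(a)=+2.001e-01  f'(a)=-1.070e+00  a ← 6.513076 − (+2.001e-01/-1.070e+00) = 6.700117
iter 2: u=1.091921  f(a)=+8.941e-03  f'(a)=-9.759e-01  a ← 6.700117 − (+8.941e-03/-9.759e-01) = 6.709279
iter 3: u=1.090430  f(a)=+1.971e-05  f'(a)=-9.716e-01  a ← 6.709279 − (+1.971e-05/-9.716e-01) = 6.709299
iter 4: u=1.090427  f(a)=+9.626e-11  f'(a)=-9.716e-01  a ← 6.709299 − (+9.626e-11/-9.716e-01) = 6.709299
iter 5: u=1.090427  f(a)=+3.553e-15  f'(a)=-9.716e-01  a ← 6.709299 − (+3.553e-15/-9.716e-01) = 6.709299
converged: |Δa| < 1e-12 after 5 iterations
sag = a·(cosh(S/(2a)) − 1) = 6.709299·(cosh(1.090427) − 1) = 4.400015
T_max/T_min = cosh(S/(2a)) = 1.655808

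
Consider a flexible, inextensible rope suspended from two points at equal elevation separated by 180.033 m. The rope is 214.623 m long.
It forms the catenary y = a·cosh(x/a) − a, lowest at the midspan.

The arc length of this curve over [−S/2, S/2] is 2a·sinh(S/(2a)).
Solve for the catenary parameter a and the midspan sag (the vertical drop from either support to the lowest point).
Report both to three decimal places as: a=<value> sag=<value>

seed: a₀ = √(S³/(24(L−S))) = √(180.033³/(24·34.590)) = 83.839229
iter 1: u=1.073680  f(a)=+2.049e+00  f'(a)=-9.243e-01  a ← 83.839229 − (+2.049e+00/-9.243e-01) = 86.056489
iter 2: u=1.046016  f(a)=+8.411e-02  f'(a)=-8.498e-01  a ← 86.056489 − (+8.411e-02/-8.498e-01) = 86.155467
iter 3: u=1.044815  f(a)=+1.551e-04  f'(a)=-8.467e-01  a ← 86.155467 − (+1.551e-04/-8.467e-01) = 86.155650
iter 4: u=1.044812  f(a)=+5.298e-10  f'(a)=-8.467e-01  a ← 86.155650 − (+5.298e-10/-8.467e-01) = 86.155650
iter 5: u=1.044812  f(a)=+2.842e-14  f'(a)=-8.467e-01  a ← 86.155650 − (+2.842e-14/-8.467e-01) = 86.155650
converged: |Δa| < 1e-12 after 5 iterations
sag = a·(cosh(S/(2a)) − 1) = 86.155650·(cosh(1.044812) − 1) = 51.461769
T_max/T_min = cosh(S/(2a)) = 1.597312

a=86.156 sag=51.462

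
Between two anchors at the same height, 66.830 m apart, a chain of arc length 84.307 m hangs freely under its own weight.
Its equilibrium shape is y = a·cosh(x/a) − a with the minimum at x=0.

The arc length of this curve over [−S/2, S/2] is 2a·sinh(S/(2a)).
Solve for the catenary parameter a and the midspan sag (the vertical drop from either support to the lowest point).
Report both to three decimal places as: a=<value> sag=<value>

seed: a₀ = √(S³/(24(L−S))) = √(66.830³/(24·17.477)) = 26.675841
iter 1: u=1.252632  f(a)=+1.424e+00  f'(a)=-1.528e+00  a ← 26.675841 − (+1.424e+00/-1.528e+00) = 27.607583
iter 2: u=1.210356  f(a)=+7.798e-02  f'(a)=-1.365e+00  a ← 27.607583 − (+7.798e-02/-1.365e+00) = 27.664730
iter 3: u=1.207856  f(a)=+2.640e-04  f'(a)=-1.355e+00  a ← 27.664730 − (+2.640e-04/-1.355e+00) = 27.664925
iter 4: u=1.207847  f(a)=+3.050e-09  f'(a)=-1.355e+00  a ← 27.664925 − (+3.050e-09/-1.355e+00) = 27.664925
iter 5: u=1.207847  f(a)=+0.000e+00  f'(a)=-1.355e+00  a ← 27.664925 − (+0.000e+00/-1.355e+00) = 27.664925
converged: |Δa| < 1e-12 after 5 iterations
sag = a·(cosh(S/(2a)) − 1) = 27.664925·(cosh(1.207847) − 1) = 22.755960
T_max/T_min = cosh(S/(2a)) = 1.822556

a=27.665 sag=22.756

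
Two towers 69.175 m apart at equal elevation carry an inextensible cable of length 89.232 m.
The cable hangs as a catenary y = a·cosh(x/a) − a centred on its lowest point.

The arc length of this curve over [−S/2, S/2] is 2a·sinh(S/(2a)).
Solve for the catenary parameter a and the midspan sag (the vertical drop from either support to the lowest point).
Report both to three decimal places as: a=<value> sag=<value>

a=27.295 sag=25.008

seed: a₀ = √(S³/(24(L−S))) = √(69.175³/(24·20.057)) = 26.223167
iter 1: u=1.318967  f(a)=+1.819e+00  f'(a)=-1.813e+00  a ← 26.223167 − (+1.819e+00/-1.813e+00) = 27.226342
iter 2: u=1.270369  f(a)=+1.096e-01  f'(a)=-1.600e+00  a ← 27.226342 − (+1.096e-01/-1.600e+00) = 27.294804
iter 3: u=1.267183  f(a)=+4.541e-04  f'(a)=-1.587e+00  a ← 27.294804 − (+4.541e-04/-1.587e+00) = 27.295090
iter 4: u=1.267169  f(a)=+7.872e-09  f'(a)=-1.587e+00  a ← 27.295090 − (+7.872e-09/-1.587e+00) = 27.295090
iter 5: u=1.267169  f(a)=+2.842e-14  f'(a)=-1.587e+00  a ← 27.295090 − (+2.842e-14/-1.587e+00) = 27.295090
converged: |Δa| < 1e-12 after 5 iterations
sag = a·(cosh(S/(2a)) − 1) = 27.295090·(cosh(1.267169) − 1) = 25.007963
T_max/T_min = cosh(S/(2a)) = 1.916207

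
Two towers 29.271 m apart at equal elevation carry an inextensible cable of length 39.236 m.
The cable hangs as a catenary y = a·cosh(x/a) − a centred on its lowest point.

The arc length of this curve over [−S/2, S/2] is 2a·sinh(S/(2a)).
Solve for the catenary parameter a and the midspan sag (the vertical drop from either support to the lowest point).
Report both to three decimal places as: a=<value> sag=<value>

a=10.727 sag=11.632

seed: a₀ = √(S³/(24(L−S))) = √(29.271³/(24·9.965)) = 10.240286
iter 1: u=1.429208  f(a)=+1.069e+00  f'(a)=-2.374e+00  a ← 10.240286 − (+1.069e+00/-2.374e+00) = 10.690460
iter 2: u=1.369024  f(a)=+7.451e-02  f'(a)=-2.053e+00  a ← 10.690460 − (+7.451e-02/-2.053e+00) = 10.726747
iter 3: u=1.364393  f(a)=+4.222e-04  f'(a)=-2.030e+00  a ← 10.726747 − (+4.222e-04/-2.030e+00) = 10.726955
iter 4: u=1.364367  f(a)=+1.373e-08  f'(a)=-2.030e+00  a ← 10.726955 − (+1.373e-08/-2.030e+00) = 10.726955
iter 5: u=1.364367  f(a)=+7.105e-15  f'(a)=-2.030e+00  a ← 10.726955 − (+7.105e-15/-2.030e+00) = 10.726955
converged: |Δa| < 1e-12 after 5 iterations
sag = a·(cosh(S/(2a)) − 1) = 10.726955·(cosh(1.364367) − 1) = 11.632238
T_max/T_min = cosh(S/(2a)) = 2.084393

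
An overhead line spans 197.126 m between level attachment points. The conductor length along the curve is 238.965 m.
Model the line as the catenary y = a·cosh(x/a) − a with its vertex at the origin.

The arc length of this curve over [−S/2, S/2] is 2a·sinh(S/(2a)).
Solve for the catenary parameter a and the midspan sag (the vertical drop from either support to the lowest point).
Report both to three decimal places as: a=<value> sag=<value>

a=89.996 sag=59.588

seed: a₀ = √(S³/(24(L−S))) = √(197.126³/(24·41.839)) = 87.341289
iter 1: u=1.128481  f(a)=+2.746e+00  f'(a)=-1.086e+00  a ← 87.341289 − (+2.746e+00/-1.086e+00) = 89.870663
iter 2: u=1.096721  f(a)=+1.238e-01  f'(a)=-9.898e-01  a ← 89.870663 − (+1.238e-01/-9.898e-01) = 89.995747
iter 3: u=1.095196  f(a)=+2.780e-04  f'(a)=-9.854e-01  a ← 89.995747 − (+2.780e-04/-9.854e-01) = 89.996029
iter 4: u=1.095193  f(a)=+1.408e-09  f'(a)=-9.854e-01  a ← 89.996029 − (+1.408e-09/-9.854e-01) = 89.996029
iter 5: u=1.095193  f(a)=+2.842e-14  f'(a)=-9.854e-01  a ← 89.996029 − (+2.842e-14/-9.854e-01) = 89.996029
converged: |Δa| < 1e-12 after 5 iterations
sag = a·(cosh(S/(2a)) − 1) = 89.996029·(cosh(1.095193) − 1) = 59.587904
T_max/T_min = cosh(S/(2a)) = 1.662117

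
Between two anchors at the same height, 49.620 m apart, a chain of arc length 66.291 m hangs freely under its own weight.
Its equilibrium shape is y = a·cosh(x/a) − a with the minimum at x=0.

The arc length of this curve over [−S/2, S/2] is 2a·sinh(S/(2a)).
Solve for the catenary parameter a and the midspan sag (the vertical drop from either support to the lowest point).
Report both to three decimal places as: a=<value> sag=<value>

seed: a₀ = √(S³/(24(L−S))) = √(49.620³/(24·16.671)) = 17.474256
iter 1: u=1.419803  f(a)=+1.763e+00  f'(a)=-2.321e+00  a ← 17.474256 − (+1.763e+00/-2.321e+00) = 18.233804
iter 2: u=1.360660  f(a)=+1.215e-01  f'(a)=-2.012e+00  a ← 18.233804 − (+1.215e-01/-2.012e+00) = 18.294194
iter 3: u=1.356168  f(a)=+6.710e-04  f'(a)=-1.989e+00  a ← 18.294194 − (+6.710e-04/-1.989e+00) = 18.294531
iter 4: u=1.356143  f(a)=+2.072e-08  f'(a)=-1.989e+00  a ← 18.294531 − (+2.072e-08/-1.989e+00) = 18.294531
iter 5: u=1.356143  f(a)=-2.842e-14  f'(a)=-1.989e+00  a ← 18.294531 − (-2.842e-14/-1.989e+00) = 18.294531
converged: |Δa| < 1e-12 after 5 iterations
sag = a·(cosh(S/(2a)) − 1) = 18.294531·(cosh(1.356143) − 1) = 19.564603
T_max/T_min = cosh(S/(2a)) = 2.069424

a=18.295 sag=19.565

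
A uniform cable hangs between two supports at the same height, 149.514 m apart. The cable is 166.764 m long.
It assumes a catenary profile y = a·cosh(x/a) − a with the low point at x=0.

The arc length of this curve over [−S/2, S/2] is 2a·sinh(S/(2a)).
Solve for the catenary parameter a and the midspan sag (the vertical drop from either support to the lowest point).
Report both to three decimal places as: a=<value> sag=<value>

a=91.366 sag=32.328

seed: a₀ = √(S³/(24(L−S))) = √(149.514³/(24·17.250)) = 89.850939
iter 1: u=0.832011  f(a)=+6.070e-01  f'(a)=-4.112e-01  a ← 89.850939 − (+6.070e-01/-4.112e-01) = 91.327042
iter 2: u=0.818564  f(a)=+1.528e-02  f'(a)=-3.907e-01  a ← 91.327042 − (+1.528e-02/-3.907e-01) = 91.366150
iter 3: u=0.818213  f(a)=+1.024e-05  f'(a)=-3.902e-01  a ← 91.366150 − (+1.024e-05/-3.902e-01) = 91.366176
iter 4: u=0.818213  f(a)=+4.633e-12  f'(a)=-3.902e-01  a ← 91.366176 − (+4.633e-12/-3.902e-01) = 91.366176
converged: |Δa| < 1e-12 after 4 iterations
sag = a·(cosh(S/(2a)) − 1) = 91.366176·(cosh(0.818213) − 1) = 32.328351
T_max/T_min = cosh(S/(2a)) = 1.353833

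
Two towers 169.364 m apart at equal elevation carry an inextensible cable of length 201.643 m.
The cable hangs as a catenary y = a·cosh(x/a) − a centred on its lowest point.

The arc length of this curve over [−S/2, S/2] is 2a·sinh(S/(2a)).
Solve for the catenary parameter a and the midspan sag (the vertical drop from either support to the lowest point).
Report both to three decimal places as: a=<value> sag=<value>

a=81.360 sag=48.195

seed: a₀ = √(S³/(24(L−S))) = √(169.364³/(24·32.279)) = 79.189207
iter 1: u=1.069363  f(a)=+1.897e+00  f'(a)=-9.124e-01  a ← 79.189207 − (+1.897e+00/-9.124e-01) = 81.268086
iter 2: u=1.042008  f(a)=+7.725e-02  f'(a)=-8.394e-01  a ← 81.268086 − (+7.725e-02/-8.394e-01) = 81.360121
iter 3: u=1.040829  f(a)=+1.402e-04  f'(a)=-8.364e-01  a ← 81.360121 − (+1.402e-04/-8.364e-01) = 81.360289
iter 4: u=1.040827  f(a)=+4.638e-10  f'(a)=-8.363e-01  a ← 81.360289 − (+4.638e-10/-8.363e-01) = 81.360289
iter 5: u=1.040827  f(a)=-2.842e-14  f'(a)=-8.363e-01  a ← 81.360289 − (-2.842e-14/-8.363e-01) = 81.360289
converged: |Δa| < 1e-12 after 5 iterations
sag = a·(cosh(S/(2a)) − 1) = 81.360289·(cosh(1.040827) − 1) = 48.194609
T_max/T_min = cosh(S/(2a)) = 1.592360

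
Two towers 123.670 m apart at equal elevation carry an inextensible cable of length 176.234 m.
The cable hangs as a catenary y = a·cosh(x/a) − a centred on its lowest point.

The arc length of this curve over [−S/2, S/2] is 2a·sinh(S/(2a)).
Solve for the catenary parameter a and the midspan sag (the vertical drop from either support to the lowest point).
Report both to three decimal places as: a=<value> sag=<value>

seed: a₀ = √(S³/(24(L−S))) = √(123.670³/(24·52.564)) = 38.721014
iter 1: u=1.596937  f(a)=+7.124e+00  f'(a)=-3.474e+00  a ← 38.721014 − (+7.124e+00/-3.474e+00) = 40.772007
iter 2: u=1.516604  f(a)=+6.052e-01  f'(a)=-2.906e+00  a ← 40.772007 − (+6.052e-01/-2.906e+00) = 40.980240
iter 3: u=1.508898  f(a)=+5.263e-03  f'(a)=-2.856e+00  a ← 40.980240 − (+5.263e-03/-2.856e+00) = 40.982083
iter 4: u=1.508830  f(a)=+4.057e-07  f'(a)=-2.856e+00  a ← 40.982083 − (+4.057e-07/-2.856e+00) = 40.982083
iter 5: u=1.508830  f(a)=+2.842e-14  f'(a)=-2.856e+00  a ← 40.982083 − (+2.842e-14/-2.856e+00) = 40.982083
converged: |Δa| < 1e-12 after 5 iterations
sag = a·(cosh(S/(2a)) − 1) = 40.982083·(cosh(1.508830) − 1) = 56.198866
T_max/T_min = cosh(S/(2a)) = 2.371303

a=40.982 sag=56.199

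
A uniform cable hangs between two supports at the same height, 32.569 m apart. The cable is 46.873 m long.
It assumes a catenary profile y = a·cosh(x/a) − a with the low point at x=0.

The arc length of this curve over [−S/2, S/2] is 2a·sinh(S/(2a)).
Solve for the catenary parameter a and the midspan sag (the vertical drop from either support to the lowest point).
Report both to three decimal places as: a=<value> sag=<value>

a=10.635 sag=15.101

seed: a₀ = √(S³/(24(L−S))) = √(32.569³/(24·14.304)) = 10.031648
iter 1: u=1.623313  f(a)=+2.007e+00  f'(a)=-3.678e+00  a ← 10.031648 − (+2.007e+00/-3.678e+00) = 10.577484
iter 2: u=1.539544  f(a)=+1.755e-01  f'(a)=-3.060e+00  a ← 10.577484 − (+1.755e-01/-3.060e+00) = 10.634825
iter 3: u=1.531243  f(a)=+1.625e-03  f'(a)=-3.004e+00  a ← 10.634825 − (+1.625e-03/-3.004e+00) = 10.635366
iter 4: u=1.531165  f(a)=+1.421e-07  f'(a)=-3.003e+00  a ← 10.635366 − (+1.421e-07/-3.003e+00) = 10.635366
iter 5: u=1.531165  f(a)=+7.105e-15  f'(a)=-3.003e+00  a ← 10.635366 − (+7.105e-15/-3.003e+00) = 10.635366
converged: |Δa| < 1e-12 after 5 iterations
sag = a·(cosh(S/(2a)) − 1) = 10.635366·(cosh(1.531165) − 1) = 15.101389
T_max/T_min = cosh(S/(2a)) = 2.419922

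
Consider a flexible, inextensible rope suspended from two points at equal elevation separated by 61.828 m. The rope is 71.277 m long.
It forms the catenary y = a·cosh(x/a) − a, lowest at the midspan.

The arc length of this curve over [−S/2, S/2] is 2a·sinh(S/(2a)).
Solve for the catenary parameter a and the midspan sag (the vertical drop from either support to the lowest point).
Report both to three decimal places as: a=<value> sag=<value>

seed: a₀ = √(S³/(24(L−S))) = √(61.828³/(24·9.449)) = 32.283399
iter 1: u=0.957582  f(a)=+4.428e-01  f'(a)=-6.408e-01  a ← 32.283399 − (+4.428e-01/-6.408e-01) = 32.974362
iter 2: u=0.937516  f(a)=+1.462e-02  f'(a)=-5.992e-01  a ← 32.974362 − (+1.462e-02/-5.992e-01) = 32.998754
iter 3: u=0.936823  f(a)=+1.713e-05  f'(a)=-5.978e-01  a ← 32.998754 − (+1.713e-05/-5.978e-01) = 32.998783
iter 4: u=0.936822  f(a)=+2.358e-11  f'(a)=-5.978e-01  a ← 32.998783 − (+2.358e-11/-5.978e-01) = 32.998783
iter 5: u=0.936822  f(a)=+0.000e+00  f'(a)=-5.978e-01  a ← 32.998783 − (+0.000e+00/-5.978e-01) = 32.998783
converged: |Δa| < 1e-12 after 5 iterations
sag = a·(cosh(S/(2a)) − 1) = 32.998783·(cosh(0.936822) − 1) = 15.570985
T_max/T_min = cosh(S/(2a)) = 1.471865

a=32.999 sag=15.571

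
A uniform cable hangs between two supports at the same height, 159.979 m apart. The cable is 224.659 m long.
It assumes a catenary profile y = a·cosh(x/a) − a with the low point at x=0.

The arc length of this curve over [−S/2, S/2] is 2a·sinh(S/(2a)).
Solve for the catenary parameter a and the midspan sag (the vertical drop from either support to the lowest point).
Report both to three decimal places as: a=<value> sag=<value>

a=54.221 sag=70.510

seed: a₀ = √(S³/(24(L−S))) = √(159.979³/(24·64.680)) = 51.357496
iter 1: u=1.557504  f(a)=+8.314e+00  f'(a)=-3.185e+00  a ← 51.357496 − (+8.314e+00/-3.185e+00) = 53.967624
iter 2: u=1.482176  f(a)=+6.758e-01  f'(a)=-2.687e+00  a ← 53.967624 − (+6.758e-01/-2.687e+00) = 54.219184
iter 3: u=1.475299  f(a)=+5.339e-03  f'(a)=-2.644e+00  a ← 54.219184 − (+5.339e-03/-2.644e+00) = 54.221204
iter 4: u=1.475244  f(a)=+3.391e-07  f'(a)=-2.644e+00  a ← 54.221204 − (+3.391e-07/-2.644e+00) = 54.221204
iter 5: u=1.475244  f(a)=-2.842e-14  f'(a)=-2.644e+00  a ← 54.221204 − (-2.842e-14/-2.644e+00) = 54.221204
converged: |Δa| < 1e-12 after 5 iterations
sag = a·(cosh(S/(2a)) − 1) = 54.221204·(cosh(1.475244) − 1) = 70.509929
T_max/T_min = cosh(S/(2a)) = 2.300412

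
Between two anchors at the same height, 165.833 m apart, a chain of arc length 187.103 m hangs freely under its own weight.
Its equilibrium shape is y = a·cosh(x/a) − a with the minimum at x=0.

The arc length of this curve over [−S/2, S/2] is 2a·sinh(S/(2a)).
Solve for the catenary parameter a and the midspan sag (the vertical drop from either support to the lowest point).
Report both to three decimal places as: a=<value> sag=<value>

seed: a₀ = √(S³/(24(L−S))) = √(165.833³/(24·21.270)) = 94.518554
iter 1: u=0.877251  f(a)=+8.336e-01  f'(a)=-4.857e-01  a ← 94.518554 − (+8.336e-01/-4.857e-01) = 96.234928
iter 2: u=0.861605  f(a)=+2.325e-02  f'(a)=-4.589e-01  a ← 96.234928 − (+2.325e-02/-4.589e-01) = 96.285586
iter 3: u=0.861152  f(a)=+1.923e-05  f'(a)=-4.582e-01  a ← 96.285586 − (+1.923e-05/-4.582e-01) = 96.285628
iter 4: u=0.861151  f(a)=+1.319e-11  f'(a)=-4.582e-01  a ← 96.285628 − (+1.319e-11/-4.582e-01) = 96.285628
converged: |Δa| < 1e-12 after 4 iterations
sag = a·(cosh(S/(2a)) − 1) = 96.285628·(cosh(0.861151) − 1) = 37.963414
T_max/T_min = cosh(S/(2a)) = 1.394279

a=96.286 sag=37.963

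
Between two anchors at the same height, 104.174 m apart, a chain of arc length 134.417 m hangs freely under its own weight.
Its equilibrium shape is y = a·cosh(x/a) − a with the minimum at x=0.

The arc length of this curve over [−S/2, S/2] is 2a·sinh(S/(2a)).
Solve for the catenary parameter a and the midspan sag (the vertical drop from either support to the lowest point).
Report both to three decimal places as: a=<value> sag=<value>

seed: a₀ = √(S³/(24(L−S))) = √(104.174³/(24·30.243)) = 39.465804
iter 1: u=1.319801  f(a)=+2.746e+00  f'(a)=-1.817e+00  a ← 39.465804 − (+2.746e+00/-1.817e+00) = 40.977252
iter 2: u=1.271120  f(a)=+1.656e-01  f'(a)=-1.604e+00  a ← 40.977252 − (+1.656e-01/-1.604e+00) = 41.080535
iter 3: u=1.267924  f(a)=+6.881e-04  f'(a)=-1.590e+00  a ← 41.080535 − (+6.881e-04/-1.590e+00) = 41.080968
iter 4: u=1.267911  f(a)=+1.199e-08  f'(a)=-1.590e+00  a ← 41.080968 − (+1.199e-08/-1.590e+00) = 41.080968
iter 5: u=1.267911  f(a)=+2.842e-14  f'(a)=-1.590e+00  a ← 41.080968 − (+2.842e-14/-1.590e+00) = 41.080968
converged: |Δa| < 1e-12 after 5 iterations
sag = a·(cosh(S/(2a)) − 1) = 41.080968·(cosh(1.267911) − 1) = 37.688496
T_max/T_min = cosh(S/(2a)) = 1.917420

a=41.081 sag=37.688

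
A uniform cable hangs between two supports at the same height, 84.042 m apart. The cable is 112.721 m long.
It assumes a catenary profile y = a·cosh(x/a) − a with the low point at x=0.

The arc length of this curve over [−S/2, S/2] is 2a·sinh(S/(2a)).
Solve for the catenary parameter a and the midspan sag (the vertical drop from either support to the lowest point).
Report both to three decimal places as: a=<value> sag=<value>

seed: a₀ = √(S³/(24(L−S))) = √(84.042³/(24·28.679)) = 29.366822
iter 1: u=1.430901  f(a)=+3.083e+00  f'(a)=-2.383e+00  a ← 29.366822 − (+3.083e+00/-2.383e+00) = 30.660437
iter 2: u=1.370528  f(a)=+2.154e-01  f'(a)=-2.061e+00  a ← 30.660437 − (+2.154e-01/-2.061e+00) = 30.764966
iter 3: u=1.365872  f(a)=+1.226e-03  f'(a)=-2.038e+00  a ← 30.764966 − (+1.226e-03/-2.038e+00) = 30.765568
iter 4: u=1.365845  f(a)=+4.025e-08  f'(a)=-2.037e+00  a ← 30.765568 − (+4.025e-08/-2.037e+00) = 30.765568
iter 5: u=1.365845  f(a)=+1.421e-14  f'(a)=-2.037e+00  a ← 30.765568 − (+1.421e-14/-2.037e+00) = 30.765568
converged: |Δa| < 1e-12 after 5 iterations
sag = a·(cosh(S/(2a)) − 1) = 30.765568·(cosh(1.365845) − 1) = 33.445227
T_max/T_min = cosh(S/(2a)) = 2.087099

a=30.766 sag=33.445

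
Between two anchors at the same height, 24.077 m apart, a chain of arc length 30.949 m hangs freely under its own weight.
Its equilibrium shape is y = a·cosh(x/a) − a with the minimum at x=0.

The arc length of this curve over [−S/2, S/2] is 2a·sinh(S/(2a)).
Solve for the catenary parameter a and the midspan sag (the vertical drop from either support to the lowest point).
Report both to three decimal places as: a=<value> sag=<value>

seed: a₀ = √(S³/(24(L−S))) = √(24.077³/(24·6.872)) = 9.199333
iter 1: u=1.308627  f(a)=+6.130e-01  f'(a)=-1.766e+00  a ← 9.199333 − (+6.130e-01/-1.766e+00) = 9.546434
iter 2: u=1.261047  f(a)=+3.640e-02  f'(a)=-1.562e+00  a ← 9.546434 − (+3.640e-02/-1.562e+00) = 9.569739
iter 3: u=1.257976  f(a)=+1.463e-04  f'(a)=-1.549e+00  a ← 9.569739 − (+1.463e-04/-1.549e+00) = 9.569833
iter 4: u=1.257963  f(a)=+2.384e-09  f'(a)=-1.549e+00  a ← 9.569833 − (+2.384e-09/-1.549e+00) = 9.569833
iter 5: u=1.257963  f(a)=+0.000e+00  f'(a)=-1.549e+00  a ← 9.569833 − (+0.000e+00/-1.549e+00) = 9.569833
converged: |Δa| < 1e-12 after 5 iterations
sag = a·(cosh(S/(2a)) − 1) = 9.569833·(cosh(1.257963) − 1) = 8.624723
T_max/T_min = cosh(S/(2a)) = 1.901241

a=9.570 sag=8.625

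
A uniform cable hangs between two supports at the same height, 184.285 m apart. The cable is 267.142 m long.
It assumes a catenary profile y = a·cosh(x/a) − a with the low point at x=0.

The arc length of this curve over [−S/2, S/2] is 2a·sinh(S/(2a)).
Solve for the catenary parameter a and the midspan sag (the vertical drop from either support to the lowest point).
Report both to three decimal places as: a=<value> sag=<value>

seed: a₀ = √(S³/(24(L−S))) = √(184.285³/(24·82.857)) = 56.100245
iter 1: u=1.642462  f(a)=+1.192e+01  f'(a)=-3.831e+00  a ← 56.100245 − (+1.192e+01/-3.831e+00) = 59.211700
iter 2: u=1.556154  f(a)=+1.064e+00  f'(a)=-3.176e+00  a ← 59.211700 − (+1.064e+00/-3.176e+00) = 59.546646
iter 3: u=1.547400  f(a)=+1.030e-02  f'(a)=-3.114e+00  a ← 59.546646 − (+1.030e-02/-3.114e+00) = 59.549953
iter 4: u=1.547314  f(a)=+9.865e-07  f'(a)=-3.114e+00  a ← 59.549953 − (+9.865e-07/-3.114e+00) = 59.549953
iter 5: u=1.547314  f(a)=-5.684e-14  f'(a)=-3.114e+00  a ← 59.549953 − (-5.684e-14/-3.114e+00) = 59.549953
converged: |Δa| < 1e-12 after 5 iterations
sag = a·(cosh(S/(2a)) − 1) = 59.549953·(cosh(1.547314) − 1) = 86.694394
T_max/T_min = cosh(S/(2a)) = 2.455826

a=59.550 sag=86.694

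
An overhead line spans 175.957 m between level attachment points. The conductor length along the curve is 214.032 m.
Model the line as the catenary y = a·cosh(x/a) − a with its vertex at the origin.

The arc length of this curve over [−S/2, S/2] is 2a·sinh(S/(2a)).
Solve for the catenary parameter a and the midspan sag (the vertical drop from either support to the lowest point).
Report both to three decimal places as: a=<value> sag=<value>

a=79.603 sag=53.773

seed: a₀ = √(S³/(24(L−S))) = √(175.957³/(24·38.075)) = 77.211901
iter 1: u=1.139442  f(a)=+2.549e+00  f'(a)=-1.120e+00  a ← 77.211901 − (+2.549e+00/-1.120e+00) = 79.487470
iter 2: u=1.106822  f(a)=+1.171e-01  f'(a)=-1.020e+00  a ← 79.487470 − (+1.171e-01/-1.020e+00) = 79.602266
iter 3: u=1.105226  f(a)=+2.730e-04  f'(a)=-1.015e+00  a ← 79.602266 − (+2.730e-04/-1.015e+00) = 79.602535
iter 4: u=1.105222  f(a)=+1.493e-09  f'(a)=-1.015e+00  a ← 79.602535 − (+1.493e-09/-1.015e+00) = 79.602535
iter 5: u=1.105222  f(a)=+0.000e+00  f'(a)=-1.015e+00  a ← 79.602535 − (+0.000e+00/-1.015e+00) = 79.602535
converged: |Δa| < 1e-12 after 5 iterations
sag = a·(cosh(S/(2a)) − 1) = 79.602535·(cosh(1.105222) − 1) = 53.772830
T_max/T_min = cosh(S/(2a)) = 1.675517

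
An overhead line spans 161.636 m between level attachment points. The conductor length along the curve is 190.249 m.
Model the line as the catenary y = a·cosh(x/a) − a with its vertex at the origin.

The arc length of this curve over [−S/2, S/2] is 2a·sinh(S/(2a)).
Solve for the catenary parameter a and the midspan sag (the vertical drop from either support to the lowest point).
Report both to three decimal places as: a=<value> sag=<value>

a=80.421 sag=44.143

seed: a₀ = √(S³/(24(L−S))) = √(161.636³/(24·28.613)) = 78.418733
iter 1: u=1.030596  f(a)=+1.559e+00  f'(a)=-8.103e-01  a ← 78.418733 − (+1.559e+00/-8.103e-01) = 80.342238
iter 2: u=1.005922  f(a)=+5.919e-02  f'(a)=-7.498e-01  a ← 80.342238 − (+5.919e-02/-7.498e-01) = 80.421176
iter 3: u=1.004934  f(a)=+9.282e-05  f'(a)=-7.474e-01  a ← 80.421176 − (+9.282e-05/-7.474e-01) = 80.421300
iter 4: u=1.004933  f(a)=+2.291e-10  f'(a)=-7.474e-01  a ← 80.421300 − (+2.291e-10/-7.474e-01) = 80.421300
iter 5: u=1.004933  f(a)=+0.000e+00  f'(a)=-7.474e-01  a ← 80.421300 − (+0.000e+00/-7.474e-01) = 80.421300
converged: |Δa| < 1e-12 after 5 iterations
sag = a·(cosh(S/(2a)) − 1) = 80.421300·(cosh(1.004933) − 1) = 44.142964
T_max/T_min = cosh(S/(2a)) = 1.548896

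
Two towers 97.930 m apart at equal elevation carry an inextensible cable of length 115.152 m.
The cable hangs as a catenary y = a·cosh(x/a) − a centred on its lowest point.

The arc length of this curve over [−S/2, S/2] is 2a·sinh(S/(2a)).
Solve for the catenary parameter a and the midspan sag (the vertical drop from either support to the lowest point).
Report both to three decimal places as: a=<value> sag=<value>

a=48.878 sag=26.647

seed: a₀ = √(S³/(24(L−S))) = √(97.930³/(24·17.222)) = 47.667922
iter 1: u=1.027211  f(a)=+9.318e-01  f'(a)=-8.018e-01  a ← 47.667922 − (+9.318e-01/-8.018e-01) = 48.830075
iter 2: u=1.002763  f(a)=+3.516e-02  f'(a)=-7.423e-01  a ← 48.830075 − (+3.516e-02/-7.423e-01) = 48.877448
iter 3: u=1.001791  f(a)=+5.443e-05  f'(a)=-7.400e-01  a ← 48.877448 − (+5.443e-05/-7.400e-01) = 48.877522
iter 4: u=1.001790  f(a)=+1.309e-10  f'(a)=-7.400e-01  a ← 48.877522 − (+1.309e-10/-7.400e-01) = 48.877522
iter 5: u=1.001790  f(a)=-1.421e-14  f'(a)=-7.400e-01  a ← 48.877522 − (-1.421e-14/-7.400e-01) = 48.877522
converged: |Δa| < 1e-12 after 5 iterations
sag = a·(cosh(S/(2a)) − 1) = 48.877522·(cosh(1.001790) − 1) = 26.647361
T_max/T_min = cosh(S/(2a)) = 1.545186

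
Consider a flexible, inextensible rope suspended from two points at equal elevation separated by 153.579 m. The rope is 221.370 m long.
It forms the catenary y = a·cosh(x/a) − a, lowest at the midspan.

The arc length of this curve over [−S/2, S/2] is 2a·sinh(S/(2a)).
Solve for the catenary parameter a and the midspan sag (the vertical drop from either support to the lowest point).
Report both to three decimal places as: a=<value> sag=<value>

seed: a₀ = √(S³/(24(L−S))) = √(153.579³/(24·67.791)) = 47.185234
iter 1: u=1.627405  f(a)=+9.564e+00  f'(a)=-3.710e+00  a ← 47.185234 − (+9.564e+00/-3.710e+00) = 49.763238
iter 2: u=1.543097  f(a)=+8.398e-01  f'(a)=-3.085e+00  a ← 49.763238 − (+8.398e-01/-3.085e+00) = 50.035485
iter 3: u=1.534701  f(a)=+7.851e-03  f'(a)=-3.027e+00  a ← 50.035485 − (+7.851e-03/-3.027e+00) = 50.038078
iter 4: u=1.534621  f(a)=+7.004e-07  f'(a)=-3.027e+00  a ← 50.038078 − (+7.004e-07/-3.027e+00) = 50.038078
iter 5: u=1.534621  f(a)=+2.842e-14  f'(a)=-3.027e+00  a ← 50.038078 − (+2.842e-14/-3.027e+00) = 50.038078
converged: |Δa| < 1e-12 after 5 iterations
sag = a·(cosh(S/(2a)) − 1) = 50.038078·(cosh(1.534621) − 1) = 71.431994
T_max/T_min = cosh(S/(2a)) = 2.427553

a=50.038 sag=71.432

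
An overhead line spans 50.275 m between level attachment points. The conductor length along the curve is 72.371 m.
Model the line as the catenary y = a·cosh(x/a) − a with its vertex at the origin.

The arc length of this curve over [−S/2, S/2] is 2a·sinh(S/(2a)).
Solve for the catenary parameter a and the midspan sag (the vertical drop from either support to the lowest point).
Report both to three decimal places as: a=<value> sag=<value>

seed: a₀ = √(S³/(24(L−S))) = √(50.275³/(24·22.096)) = 15.479811
iter 1: u=1.623889  f(a)=+3.103e+00  f'(a)=-3.682e+00  a ← 15.479811 − (+3.103e+00/-3.682e+00) = 16.322579
iter 2: u=1.540045  f(a)=+2.714e-01  f'(a)=-3.064e+00  a ← 16.322579 − (+2.714e-01/-3.064e+00) = 16.411179
iter 3: u=1.531730  f(a)=+2.517e-03  f'(a)=-3.007e+00  a ← 16.411179 − (+2.517e-03/-3.007e+00) = 16.412016
iter 4: u=1.531652  f(a)=+2.208e-07  f'(a)=-3.007e+00  a ← 16.412016 − (+2.208e-07/-3.007e+00) = 16.412016
iter 5: u=1.531652  f(a)=+1.421e-14  f'(a)=-3.007e+00  a ← 16.412016 − (+1.421e-14/-3.007e+00) = 16.412016
converged: |Δa| < 1e-12 after 5 iterations
sag = a·(cosh(S/(2a)) − 1) = 16.412016·(cosh(1.531652) − 1) = 23.321404
T_max/T_min = cosh(S/(2a)) = 2.420996

a=16.412 sag=23.321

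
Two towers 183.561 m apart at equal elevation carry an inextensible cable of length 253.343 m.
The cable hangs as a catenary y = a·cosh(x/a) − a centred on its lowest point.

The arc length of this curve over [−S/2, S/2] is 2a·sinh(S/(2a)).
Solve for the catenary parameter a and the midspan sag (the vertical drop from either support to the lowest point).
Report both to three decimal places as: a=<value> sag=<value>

seed: a₀ = √(S³/(24(L−S))) = √(183.561³/(24·69.782)) = 60.770568
iter 1: u=1.510279  f(a)=+8.405e+00  f'(a)=-2.865e+00  a ← 60.770568 − (+8.405e+00/-2.865e+00) = 63.704191
iter 2: u=1.440729  f(a)=+6.469e-01  f'(a)=-2.439e+00  a ← 63.704191 − (+6.469e-01/-2.439e+00) = 63.969384
iter 3: u=1.434757  f(a)=+4.539e-03  f'(a)=-2.405e+00  a ← 63.969384 − (+4.539e-03/-2.405e+00) = 63.971272
iter 4: u=1.434714  f(a)=+2.269e-07  f'(a)=-2.405e+00  a ← 63.971272 − (+2.269e-07/-2.405e+00) = 63.971272
iter 5: u=1.434714  f(a)=-2.842e-14  f'(a)=-2.405e+00  a ← 63.971272 − (-2.842e-14/-2.405e+00) = 63.971272
converged: |Δa| < 1e-12 after 5 iterations
sag = a·(cosh(S/(2a)) − 1) = 63.971272·(cosh(1.434714) − 1) = 77.937123
T_max/T_min = cosh(S/(2a)) = 2.218314

a=63.971 sag=77.937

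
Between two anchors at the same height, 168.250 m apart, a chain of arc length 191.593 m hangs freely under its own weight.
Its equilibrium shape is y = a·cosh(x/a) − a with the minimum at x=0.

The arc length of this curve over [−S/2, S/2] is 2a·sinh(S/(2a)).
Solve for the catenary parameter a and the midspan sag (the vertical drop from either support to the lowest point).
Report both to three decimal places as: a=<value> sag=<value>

a=94.064 sag=40.193

seed: a₀ = √(S³/(24(L−S))) = √(168.250³/(24·23.343)) = 92.203765
iter 1: u=0.912381  f(a)=+9.911e-01  f'(a)=-5.498e-01  a ← 92.203765 − (+9.911e-01/-5.498e-01) = 94.006494
iter 2: u=0.894885  f(a)=+2.981e-02  f'(a)=-5.171e-01  a ← 94.006494 − (+2.981e-02/-5.171e-01) = 94.064143
iter 3: u=0.894337  f(a)=+2.883e-05  f'(a)=-5.161e-01  a ← 94.064143 − (+2.883e-05/-5.161e-01) = 94.064198
iter 4: u=0.894336  f(a)=+2.703e-11  f'(a)=-5.161e-01  a ← 94.064198 − (+2.703e-11/-5.161e-01) = 94.064198
converged: |Δa| < 1e-12 after 4 iterations
sag = a·(cosh(S/(2a)) − 1) = 94.064198·(cosh(0.894336) − 1) = 40.193177
T_max/T_min = cosh(S/(2a)) = 1.427295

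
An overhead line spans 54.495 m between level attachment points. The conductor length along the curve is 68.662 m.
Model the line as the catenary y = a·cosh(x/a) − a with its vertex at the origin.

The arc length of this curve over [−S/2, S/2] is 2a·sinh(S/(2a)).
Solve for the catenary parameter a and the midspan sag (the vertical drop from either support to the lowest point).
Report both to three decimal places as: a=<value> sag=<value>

a=22.621 sag=18.493

seed: a₀ = √(S³/(24(L−S))) = √(54.495³/(24·14.167)) = 21.816768
iter 1: u=1.248925  f(a)=+1.147e+00  f'(a)=-1.513e+00  a ← 21.816768 − (+1.147e+00/-1.513e+00) = 22.574792
iter 2: u=1.206988  f(a)=+6.248e-02  f'(a)=-1.352e+00  a ← 22.574792 − (+6.248e-02/-1.352e+00) = 22.621001
iter 3: u=1.204522  f(a)=+2.091e-04  f'(a)=-1.343e+00  a ← 22.621001 − (+2.091e-04/-1.343e+00) = 22.621157
iter 4: u=1.204514  f(a)=+2.359e-09  f'(a)=-1.343e+00  a ← 22.621157 − (+2.359e-09/-1.343e+00) = 22.621157
iter 5: u=1.204514  f(a)=+0.000e+00  f'(a)=-1.343e+00  a ← 22.621157 − (+0.000e+00/-1.343e+00) = 22.621157
converged: |Δa| < 1e-12 after 5 iterations
sag = a·(cosh(S/(2a)) − 1) = 22.621157·(cosh(1.204514) − 1) = 18.492519
T_max/T_min = cosh(S/(2a)) = 1.817488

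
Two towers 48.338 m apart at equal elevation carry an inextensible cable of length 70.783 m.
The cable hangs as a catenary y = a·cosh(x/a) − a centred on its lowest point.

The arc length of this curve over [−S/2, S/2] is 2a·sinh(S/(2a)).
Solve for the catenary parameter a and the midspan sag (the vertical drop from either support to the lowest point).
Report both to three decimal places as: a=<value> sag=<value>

a=15.397 sag=23.199

seed: a₀ = √(S³/(24(L−S))) = √(48.338³/(24·22.445)) = 14.479968
iter 1: u=1.669134  f(a)=+3.342e+00  f'(a)=-4.054e+00  a ← 14.479968 − (+3.342e+00/-4.054e+00) = 15.304321
iter 2: u=1.579227  f(a)=+3.067e-01  f'(a)=-3.342e+00  a ← 15.304321 − (+3.067e-01/-3.342e+00) = 15.396090
iter 3: u=1.569814  f(a)=+3.158e-03  f'(a)=-3.273e+00  a ← 15.396090 − (+3.158e-03/-3.273e+00) = 15.397055
iter 4: u=1.569716  f(a)=+3.424e-07  f'(a)=-3.272e+00  a ← 15.397055 − (+3.424e-07/-3.272e+00) = 15.397055
iter 5: u=1.569716  f(a)=+0.000e+00  f'(a)=-3.272e+00  a ← 15.397055 − (+0.000e+00/-3.272e+00) = 15.397055
converged: |Δa| < 1e-12 after 5 iterations
sag = a·(cosh(S/(2a)) − 1) = 15.397055·(cosh(1.569716) − 1) = 23.198639
T_max/T_min = cosh(S/(2a)) = 2.506693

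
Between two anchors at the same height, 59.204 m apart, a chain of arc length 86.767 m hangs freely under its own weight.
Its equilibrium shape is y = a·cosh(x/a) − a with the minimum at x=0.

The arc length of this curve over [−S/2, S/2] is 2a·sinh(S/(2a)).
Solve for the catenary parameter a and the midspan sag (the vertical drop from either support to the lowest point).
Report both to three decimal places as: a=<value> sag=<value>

a=18.836 sag=28.460

seed: a₀ = √(S³/(24(L−S))) = √(59.204³/(24·27.563)) = 17.711597
iter 1: u=1.671334  f(a)=+4.116e+00  f'(a)=-4.073e+00  a ← 17.711597 − (+4.116e+00/-4.073e+00) = 18.722077
iter 2: u=1.581128  f(a)=+3.785e-01  f'(a)=-3.356e+00  a ← 18.722077 − (+3.785e-01/-3.356e+00) = 18.834877
iter 3: u=1.571659  f(a)=+3.917e-03  f'(a)=-3.286e+00  a ← 18.834877 − (+3.917e-03/-3.286e+00) = 18.836069
iter 4: u=1.571559  f(a)=+4.291e-07  f'(a)=-3.286e+00  a ← 18.836069 − (+4.291e-07/-3.286e+00) = 18.836069
iter 5: u=1.571559  f(a)=-2.842e-14  f'(a)=-3.286e+00  a ← 18.836069 − (-2.842e-14/-3.286e+00) = 18.836069
converged: |Δa| < 1e-12 after 5 iterations
sag = a·(cosh(S/(2a)) − 1) = 18.836069·(cosh(1.571559) − 1) = 28.460079
T_max/T_min = cosh(S/(2a)) = 2.510935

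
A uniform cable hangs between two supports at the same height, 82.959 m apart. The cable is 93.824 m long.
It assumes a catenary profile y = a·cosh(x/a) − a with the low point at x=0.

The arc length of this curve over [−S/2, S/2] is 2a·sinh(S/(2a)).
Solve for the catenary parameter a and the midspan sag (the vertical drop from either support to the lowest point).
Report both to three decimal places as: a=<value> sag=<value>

seed: a₀ = √(S³/(24(L−S))) = √(82.959³/(24·10.865)) = 46.792341
iter 1: u=0.886459  f(a)=+4.350e-01  f'(a)=-5.019e-01  a ← 46.792341 − (+4.350e-01/-5.019e-01) = 47.658939
iter 2: u=0.870340  f(a)=+1.238e-02  f'(a)=-4.737e-01  a ← 47.658939 − (+1.238e-02/-4.737e-01) = 47.685067
iter 3: u=0.869864  f(a)=+1.067e-05  f'(a)=-4.729e-01  a ← 47.685067 − (+1.067e-05/-4.729e-01) = 47.685090
iter 4: u=0.869863  f(a)=+7.944e-12  f'(a)=-4.729e-01  a ← 47.685090 − (+7.944e-12/-4.729e-01) = 47.685090
converged: |Δa| < 1e-12 after 4 iterations
sag = a·(cosh(S/(2a)) − 1) = 47.685090·(cosh(0.869863) − 1) = 19.207388
T_max/T_min = cosh(S/(2a)) = 1.402797

a=47.685 sag=19.207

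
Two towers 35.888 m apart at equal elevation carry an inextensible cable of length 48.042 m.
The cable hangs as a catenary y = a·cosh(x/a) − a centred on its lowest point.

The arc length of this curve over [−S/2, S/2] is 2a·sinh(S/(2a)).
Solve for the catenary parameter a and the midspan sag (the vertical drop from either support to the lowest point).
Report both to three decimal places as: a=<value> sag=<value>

seed: a₀ = √(S³/(24(L−S))) = √(35.888³/(24·12.154)) = 12.588055
iter 1: u=1.425478  f(a)=+1.296e+00  f'(a)=-2.353e+00  a ← 12.588055 − (+1.296e+00/-2.353e+00) = 13.138970
iter 2: u=1.365708  f(a)=+8.996e-02  f'(a)=-2.037e+00  a ← 13.138970 − (+8.996e-02/-2.037e+00) = 13.183137
iter 3: u=1.361133  f(a)=+5.046e-04  f'(a)=-2.014e+00  a ← 13.183137 − (+5.046e-04/-2.014e+00) = 13.183387
iter 4: u=1.361107  f(a)=+1.608e-08  f'(a)=-2.014e+00  a ← 13.183387 − (+1.608e-08/-2.014e+00) = 13.183387
iter 5: u=1.361107  f(a)=-7.105e-15  f'(a)=-2.014e+00  a ← 13.183387 − (-7.105e-15/-2.014e+00) = 13.183387
converged: |Δa| < 1e-12 after 5 iterations
sag = a·(cosh(S/(2a)) − 1) = 13.183387·(cosh(1.361107) − 1) = 14.217528
T_max/T_min = cosh(S/(2a)) = 2.078443

a=13.183 sag=14.218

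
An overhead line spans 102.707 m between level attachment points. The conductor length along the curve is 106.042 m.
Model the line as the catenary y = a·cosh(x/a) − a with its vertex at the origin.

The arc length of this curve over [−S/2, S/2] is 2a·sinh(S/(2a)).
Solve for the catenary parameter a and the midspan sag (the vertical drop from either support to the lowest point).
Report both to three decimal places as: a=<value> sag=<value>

seed: a₀ = √(S³/(24(L−S))) = √(102.707³/(24·3.335)) = 116.344679
iter 1: u=0.441391  f(a)=+3.264e-02  f'(a)=-5.845e-02  a ← 116.344679 − (+3.264e-02/-5.845e-02) = 116.903035
iter 2: u=0.439283  f(a)=+2.365e-04  f'(a)=-5.761e-02  a ← 116.903035 − (+2.365e-04/-5.761e-02) = 116.907139
iter 3: u=0.439267  f(a)=+1.261e-08  f'(a)=-5.760e-02  a ← 116.907139 − (+1.261e-08/-5.760e-02) = 116.907140
iter 4: u=0.439267  f(a)=+1.421e-14  f'(a)=-5.760e-02  a ← 116.907140 − (+1.421e-14/-5.760e-02) = 116.907140
converged: |Δa| < 1e-12 after 4 iterations
sag = a·(cosh(S/(2a)) − 1) = 116.907140·(cosh(0.439267) − 1) = 11.461493
T_max/T_min = cosh(S/(2a)) = 1.098039

a=116.907 sag=11.461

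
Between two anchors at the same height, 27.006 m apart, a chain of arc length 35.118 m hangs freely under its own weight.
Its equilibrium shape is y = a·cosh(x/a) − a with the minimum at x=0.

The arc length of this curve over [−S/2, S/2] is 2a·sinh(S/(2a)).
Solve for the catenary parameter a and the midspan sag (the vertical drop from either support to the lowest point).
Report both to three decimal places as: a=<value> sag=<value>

a=10.483 sag=9.967

seed: a₀ = √(S³/(24(L−S))) = √(27.006³/(24·8.112)) = 10.058212
iter 1: u=1.342485  f(a)=+7.632e-01  f'(a)=-1.923e+00  a ← 10.058212 − (+7.632e-01/-1.923e+00) = 10.455060
iter 2: u=1.291528  f(a)=+4.749e-02  f'(a)=-1.691e+00  a ← 10.455060 − (+4.749e-02/-1.691e+00) = 10.483153
iter 3: u=1.288067  f(a)=+2.109e-04  f'(a)=-1.676e+00  a ← 10.483153 − (+2.109e-04/-1.676e+00) = 10.483279
iter 4: u=1.288051  f(a)=+4.200e-09  f'(a)=-1.675e+00  a ← 10.483279 − (+4.200e-09/-1.675e+00) = 10.483279
iter 5: u=1.288051  f(a)=-7.105e-15  f'(a)=-1.675e+00  a ← 10.483279 − (-7.105e-15/-1.675e+00) = 10.483279
converged: |Δa| < 1e-12 after 5 iterations
sag = a·(cosh(S/(2a)) − 1) = 10.483279·(cosh(1.288051) − 1) = 9.967091
T_max/T_min = cosh(S/(2a)) = 1.950761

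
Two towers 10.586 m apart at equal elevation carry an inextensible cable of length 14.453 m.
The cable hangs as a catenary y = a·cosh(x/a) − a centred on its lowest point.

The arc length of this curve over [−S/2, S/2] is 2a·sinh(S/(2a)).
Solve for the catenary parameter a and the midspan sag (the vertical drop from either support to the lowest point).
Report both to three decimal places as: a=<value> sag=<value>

a=3.757 sag=4.388

seed: a₀ = √(S³/(24(L−S))) = √(10.586³/(24·3.867)) = 3.575239
iter 1: u=1.480460  f(a)=+4.466e-01  f'(a)=-2.676e+00  a ← 3.575239 − (+4.466e-01/-2.676e+00) = 3.742123
iter 2: u=1.414438  f(a)=+3.317e-02  f'(a)=-2.292e+00  a ← 3.742123 − (+3.317e-02/-2.292e+00) = 3.756596
iter 3: u=1.408988  f(a)=+2.155e-04  f'(a)=-2.262e+00  a ← 3.756596 − (+2.155e-04/-2.262e+00) = 3.756691
iter 4: u=1.408953  f(a)=+9.224e-09  f'(a)=-2.262e+00  a ← 3.756691 − (+9.224e-09/-2.262e+00) = 3.756691
iter 5: u=1.408953  f(a)=+0.000e+00  f'(a)=-2.262e+00  a ← 3.756691 − (+0.000e+00/-2.262e+00) = 3.756691
converged: |Δa| < 1e-12 after 5 iterations
sag = a·(cosh(S/(2a)) − 1) = 3.756691·(cosh(1.408953) − 1) = 4.387941
T_max/T_min = cosh(S/(2a)) = 2.168033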